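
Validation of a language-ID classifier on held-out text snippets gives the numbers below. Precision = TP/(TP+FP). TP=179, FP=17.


Precision = TP/(TP+FP)
= 179/(179+17)
= 179/196 = 91.33%

91.33%


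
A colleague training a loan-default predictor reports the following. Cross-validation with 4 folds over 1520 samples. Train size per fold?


Fold size = 1520/4 = 380
Training per fold = 1520 - 380 = 1140

1140


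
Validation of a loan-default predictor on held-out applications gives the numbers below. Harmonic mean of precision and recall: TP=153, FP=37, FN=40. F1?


Precision = 153/190 = 0.8053
Recall = 153/193 = 0.7927
F1 = 2·P·R/(P+R) = 2·TP/(2·TP+FP+FN) = 306/(306+37+40) = 306/383 = 0.799

0.799


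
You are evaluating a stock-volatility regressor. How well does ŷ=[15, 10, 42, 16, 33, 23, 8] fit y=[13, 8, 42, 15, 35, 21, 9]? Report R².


ȳ = 20.4286
SS_res = Σ(y-ŷ)² = 18
SS_tot = Σ(y-ȳ)² = 1047.71
R² = 1 - SS_res/SS_tot = 1 - 0.0172 = 0.9828

0.9828


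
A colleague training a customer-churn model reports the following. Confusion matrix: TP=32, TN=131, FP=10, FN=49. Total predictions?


Total = TP + TN + FP + FN
= 32 + 131 + 10 + 49
= 222
(Predicted positive: 42, predicted negative: 180)

222


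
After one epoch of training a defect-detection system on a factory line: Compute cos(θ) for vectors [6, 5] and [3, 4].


A·B = 6·3 + 5·4 = 38
‖A‖ = √61 = 7.8102, ‖B‖ = √25 = 5
cos = 38/(√61·√25) = 38/√1525 = 0.9731

0.9731


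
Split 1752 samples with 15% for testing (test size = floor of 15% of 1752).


Test = ⌊1752·15/100⌋ = 262
Train = 1752 - 262 = 1490

Train: 1490, Test: 262


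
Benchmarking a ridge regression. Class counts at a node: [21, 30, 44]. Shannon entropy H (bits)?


Probabilities: [21/95, 30/95, 44/95] ≈ [0.2211, 0.3158, 0.4632]
H = -((21/95)·log₂(21/95) + (30/95)·log₂(30/95) + (44/95)·log₂(44/95))
  = 1.5208 bits

1.5208 bits


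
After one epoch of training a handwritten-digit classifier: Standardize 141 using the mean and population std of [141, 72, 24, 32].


μ = 67.25, σ = 46.3
z = (141 - 67.25)/46.3 = 1.5929

1.5929


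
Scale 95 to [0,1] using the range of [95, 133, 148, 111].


min=95, max=148
(95-95)/(148-95) = 0/53 = 0.0

0.0


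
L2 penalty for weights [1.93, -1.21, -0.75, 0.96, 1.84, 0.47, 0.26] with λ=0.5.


‖w‖₂² = (1.93)² + (-1.21)² + (-0.75)² + (0.96)² + (1.84)² + (0.47)² + (0.26)²
     = 3.7249 + 1.4641 + 0.5625 + 0.9216 + 3.3856 + 0.2209 + 0.0676
     = 10.3472
λ·‖w‖₂² = 0.5·10.3472 = 5.1736

5.1736


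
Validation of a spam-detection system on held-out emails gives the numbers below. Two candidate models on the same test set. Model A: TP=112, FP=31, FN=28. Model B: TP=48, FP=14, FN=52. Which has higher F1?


Model A: P=112/143=0.7832, R=112/140=0.8, F1=2PR/(P+R)=2TP/(2TP+FP+FN)=224/283=0.7915
Model B: P=48/62=0.7742, R=48/100=0.48, F1=2PR/(P+R)=2TP/(2TP+FP+FN)=96/162=0.5926
0.7915 > 0.5926 → Model A

Model A


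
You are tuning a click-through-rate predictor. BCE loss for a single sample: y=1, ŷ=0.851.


BCE = -[y·ln(p) + (1-y)·ln(1-p)]
= -1·ln(0.851) - 0
= -ln(0.851) = 0.1613

0.1613


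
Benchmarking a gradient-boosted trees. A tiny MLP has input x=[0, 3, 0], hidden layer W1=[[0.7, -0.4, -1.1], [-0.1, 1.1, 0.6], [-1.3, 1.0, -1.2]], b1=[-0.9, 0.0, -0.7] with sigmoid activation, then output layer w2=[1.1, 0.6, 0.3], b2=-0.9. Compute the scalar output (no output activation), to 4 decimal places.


z1[0] = (0.7)·(0) + (-0.4)·(3) + (-1.1)·(0) - 0.9 = -2.1
z1[1] = (-0.1)·(0) + (1.1)·(3) + (0.6)·(0) + 0.0 = 3.3
z1[2] = (-1.3)·(0) + (1.0)·(3) + (-1.2)·(0) - 0.7 = 2.3
h = sigmoid(z1) = [0.1091, 0.9644, 0.9089]
output = (1.1)·(0.1091) + (0.6)·(0.9644) + (0.3)·(0.9089) - 0.9 = 0.0713

0.0713


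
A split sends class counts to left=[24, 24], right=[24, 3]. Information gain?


Parent = [48, 27], H_parent = 0.9427
H_left = 1 (n=48), H_right = 0.5033 (n=27)
H_children = (48/75)·1 + (27/75)·0.5033 = 0.8212
IG = 0.9427 - 0.8212 = 0.1215

0.1215


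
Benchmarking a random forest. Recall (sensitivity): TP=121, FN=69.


Recall = TP/(TP+FN)
= 121/(121+69)
= 121/190 = 63.68%

63.68%


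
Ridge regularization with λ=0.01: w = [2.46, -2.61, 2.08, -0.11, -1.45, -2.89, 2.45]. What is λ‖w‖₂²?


‖w‖₂² = (2.46)² + (-2.61)² + (2.08)² + (-0.11)² + (-1.45)² + (-2.89)² + (2.45)²
     = 6.0516 + 6.8121 + 4.3264 + 0.0121 + 2.1025 + 8.3521 + 6.0025
     = 33.6593
λ·‖w‖₂² = 0.01·33.6593 = 0.336593

0.336593


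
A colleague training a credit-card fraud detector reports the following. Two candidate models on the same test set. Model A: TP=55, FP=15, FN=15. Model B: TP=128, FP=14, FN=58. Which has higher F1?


Model A: P=55/70=0.7857, R=55/70=0.7857, F1=2PR/(P+R)=2TP/(2TP+FP+FN)=110/140=0.7857
Model B: P=128/142=0.9014, R=128/186=0.6882, F1=2PR/(P+R)=2TP/(2TP+FP+FN)=256/328=0.7805
0.7857 > 0.7805 → Model A

Model A


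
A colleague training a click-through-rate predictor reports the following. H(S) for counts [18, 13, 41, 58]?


Probabilities: [18/130, 13/130, 41/130, 58/130] ≈ [0.1385, 0.1, 0.3154, 0.4462]
H = -((18/130)·log₂(18/130) + (13/130)·log₂(13/130) + (41/130)·log₂(41/130) + (58/130)·log₂(58/130))
  = 1.7717 bits

1.7717 bits


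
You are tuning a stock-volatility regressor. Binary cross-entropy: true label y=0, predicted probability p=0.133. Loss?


BCE = -[y·ln(p) + (1-y)·ln(1-p)]
= -0 - 1·ln(1-0.133)
= -ln(0.867) = 0.1427

0.1427


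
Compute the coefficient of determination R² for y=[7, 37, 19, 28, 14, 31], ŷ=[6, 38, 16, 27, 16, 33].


ȳ = 22.6667
SS_res = Σ(y-ŷ)² = 20
SS_tot = Σ(y-ȳ)² = 637.33
R² = 1 - SS_res/SS_tot = 1 - 0.0314 = 0.9686

0.9686


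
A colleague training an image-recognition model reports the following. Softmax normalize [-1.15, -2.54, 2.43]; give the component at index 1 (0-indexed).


Exponentials: e^-1.15=0.3166, e^-2.54=0.0789, e^2.43=11.3589
Sum = 11.7544
Softmax = [0.0269, 0.0067, 0.9664]
p[1] = 0.0789/11.7544 = 0.0067

0.0067


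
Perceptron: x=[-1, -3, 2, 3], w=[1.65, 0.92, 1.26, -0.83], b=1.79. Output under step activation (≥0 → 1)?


z = (-1)·(1.65) + (-3)·(0.92) + (2)·(1.26) + (3)·(-0.83) + 1.79
  = -2.59
step(z) = 0 (z<0)

0


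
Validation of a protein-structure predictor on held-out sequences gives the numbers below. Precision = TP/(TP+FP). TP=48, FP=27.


Precision = TP/(TP+FP)
= 48/(48+27)
= 48/75 = 64.0%

64.0%


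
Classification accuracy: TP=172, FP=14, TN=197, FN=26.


Accuracy = (TP+TN)/(TP+TN+FP+FN)
= (172+197)/(409)
= 369/409 = 90.22%

90.22%


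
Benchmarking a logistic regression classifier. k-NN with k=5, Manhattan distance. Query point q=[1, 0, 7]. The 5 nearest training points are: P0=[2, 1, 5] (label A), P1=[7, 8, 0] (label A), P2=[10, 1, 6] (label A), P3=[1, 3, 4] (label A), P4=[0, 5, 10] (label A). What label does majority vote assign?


d(q,P0) = 4  (label A)
d(q,P1) = 21  (label A)
d(q,P2) = 11  (label A)
d(q,P3) = 6  (label A)
d(q,P4) = 9  (label A)
Votes: A=5, B=0
Majority → A

A


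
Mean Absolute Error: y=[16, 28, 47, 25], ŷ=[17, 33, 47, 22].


Absolute errors: |16-17|=1, |28-33|=5, |47-47|=0, |25-22|=3
Sum = 9
MAE = 9/4 = 9/4

9/4


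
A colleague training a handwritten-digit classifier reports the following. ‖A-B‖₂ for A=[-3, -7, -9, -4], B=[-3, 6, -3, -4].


d = √((-3+ 3)² + (-7-6)² + (-9+ 3)² + (-4+ 4)²)
  = √(0 + 169 + 36 + 0)
  = √205 = 14.3178

14.3178


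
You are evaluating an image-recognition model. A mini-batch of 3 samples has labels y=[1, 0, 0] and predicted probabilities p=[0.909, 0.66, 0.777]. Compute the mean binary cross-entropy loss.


L[0] = -ln(0.909) = 0.0954
L[1] = -ln(1-0.66) = -ln(0.34) = 1.0788
L[2] = -ln(1-0.777) = -ln(0.223) = 1.5006
mean = (0.0954 + 1.0788 + 1.5006)/3 = 0.8916

0.8916


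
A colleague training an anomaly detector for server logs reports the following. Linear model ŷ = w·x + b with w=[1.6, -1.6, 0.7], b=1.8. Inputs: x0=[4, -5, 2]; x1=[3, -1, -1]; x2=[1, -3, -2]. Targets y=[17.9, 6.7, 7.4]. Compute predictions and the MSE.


ŷ0 = (1.6)·(4) + (-1.6)·(-5) + (0.7)·(2) + 1.8 = 17.6
ŷ1 = (1.6)·(3) + (-1.6)·(-1) + (0.7)·(-1) + 1.8 = 7.5
ŷ2 = (1.6)·(1) + (-1.6)·(-3) + (0.7)·(-2) + 1.8 = 6.8
errors² = [0.09, 0.64, 0.36]
MSE = 1.0900/3 = 0.3633

0.3633


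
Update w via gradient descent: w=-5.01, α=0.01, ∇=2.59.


w_new = w - α·∇
= -5.01 - 0.01·2.59
= -5.01 - 0.0259
= -5.0359

-5.0359


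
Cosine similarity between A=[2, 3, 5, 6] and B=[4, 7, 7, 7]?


A·B = 2·4 + 3·7 + 5·7 + 6·7 = 106
‖A‖ = √74 = 8.6023, ‖B‖ = √163 = 12.7671
cos = 106/(√74·√163) = 106/√12062 = 0.9652

0.9652


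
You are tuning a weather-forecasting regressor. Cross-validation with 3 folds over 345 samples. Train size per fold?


Fold size = 345/3 = 115
Training per fold = 345 - 115 = 230

230


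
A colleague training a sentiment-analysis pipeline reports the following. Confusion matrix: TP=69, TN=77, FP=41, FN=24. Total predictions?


Total = TP + TN + FP + FN
= 69 + 77 + 41 + 24
= 211
(Predicted positive: 110, predicted negative: 101)

211


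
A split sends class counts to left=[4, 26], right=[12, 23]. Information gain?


Parent = [16, 49], H_parent = 0.8051
H_left = 0.5665 (n=30), H_right = 0.9275 (n=35)
H_children = (30/65)·0.5665 + (35/65)·0.9275 = 0.7609
IG = 0.8051 - 0.7609 = 0.0442

0.0442


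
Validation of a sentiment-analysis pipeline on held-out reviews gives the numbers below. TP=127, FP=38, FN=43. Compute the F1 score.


Precision = 127/165 = 0.7697
Recall = 127/170 = 0.7471
F1 = 2·P·R/(P+R) = 2·TP/(2·TP+FP+FN) = 254/(254+38+43) = 254/335 = 0.7582

0.7582


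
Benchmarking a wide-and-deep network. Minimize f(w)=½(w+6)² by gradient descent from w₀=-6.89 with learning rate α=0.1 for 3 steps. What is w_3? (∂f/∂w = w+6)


step 1: grad = -6.89+6 = -0.89; w = -6.89 - 0.1·(-0.89) = -6.801
step 2: grad = -6.801+6 = -0.801; w = -6.801 - 0.1·(-0.801) = -6.7209
step 3: grad = -6.7209+6 = -0.7209; w = -6.7209 - 0.1·(-0.7209) = -6.64881

-6.64881


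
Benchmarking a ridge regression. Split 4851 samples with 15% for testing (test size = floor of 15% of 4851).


Test = ⌊4851·15/100⌋ = 727
Train = 4851 - 727 = 4124

Train: 4124, Test: 727


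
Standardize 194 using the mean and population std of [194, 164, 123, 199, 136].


μ = 163.2, σ = 30.288
z = (194 - 163.2)/30.288 = 1.0169

1.0169


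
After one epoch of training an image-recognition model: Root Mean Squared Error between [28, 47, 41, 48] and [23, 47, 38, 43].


MSE = 59/4 = 14.75
RMSE = √(59/4) = 3.8406

3.8406


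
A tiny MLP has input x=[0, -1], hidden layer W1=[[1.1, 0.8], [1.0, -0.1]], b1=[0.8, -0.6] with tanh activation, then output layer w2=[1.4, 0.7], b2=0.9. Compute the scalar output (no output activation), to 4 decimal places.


z1[0] = (1.1)·(0) + (0.8)·(-1) + 0.8 = 0.0
z1[1] = (1.0)·(0) + (-0.1)·(-1) - 0.6 = -0.5
h = tanh(z1) = [0.0, -0.4621]
output = (1.4)·(0.0) + (0.7)·(-0.4621) + 0.9 = 0.5765

0.5765


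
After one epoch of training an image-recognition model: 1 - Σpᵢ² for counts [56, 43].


Probabilities: [56/99, 43/99] ≈ [0.5657, 0.4343]
Σpᵢ² = (3136 + 1849)/99² = 4985/9801
Gini = 1 - Σpᵢ² = 1 - 4985/9801 = 0.4914

0.4914


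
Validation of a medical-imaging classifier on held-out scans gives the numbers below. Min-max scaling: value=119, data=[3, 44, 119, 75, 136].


min=3, max=136
(119-3)/(136-3) = 116/133 = 0.8722

0.8722


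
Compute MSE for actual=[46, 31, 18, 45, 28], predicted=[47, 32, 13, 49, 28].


Squared errors: (46-47)²=1, (31-32)²=1, (18-13)²=25, (45-49)²=16, (28-28)²=0
Sum = 43
MSE = 43/5 = 43/5

43/5


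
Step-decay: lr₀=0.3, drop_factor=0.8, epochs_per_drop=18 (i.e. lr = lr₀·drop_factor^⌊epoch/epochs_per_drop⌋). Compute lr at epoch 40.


n_drops = ⌊40/18⌋ = 2
lr = 0.3·0.8^2 = 0.3·0.64 = 0.192

0.192


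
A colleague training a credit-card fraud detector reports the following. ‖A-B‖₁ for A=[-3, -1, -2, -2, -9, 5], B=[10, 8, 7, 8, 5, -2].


d = |-3-10| + |-1-8| + |-2-7| + |-2-8| + |-9-5| + |5+ 2|
  = 13 + 9 + 9 + 10 + 14 + 7
  = 62

62


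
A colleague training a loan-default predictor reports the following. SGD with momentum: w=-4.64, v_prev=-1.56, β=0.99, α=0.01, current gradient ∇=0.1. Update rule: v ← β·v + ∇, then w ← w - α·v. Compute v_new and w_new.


v_new = 0.99·-1.56 + 0.1 = -1.5444 + 0.1 = -1.4444
w_new = -4.64 - 0.01·-1.4444 = -4.64 + 0.014444 = -4.625556

v_new=-1.4444, w_new=-4.625556


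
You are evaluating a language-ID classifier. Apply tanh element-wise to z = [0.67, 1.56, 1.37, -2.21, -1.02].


tanh(0.67) = 0.585
tanh(1.56) = 0.9154
tanh(1.37) = 0.8787
tanh(-2.21) = -0.9762
tanh(-1.02) = -0.7699
result = [0.585, 0.9154, 0.8787, -0.9762, -0.7699]

[0.585, 0.9154, 0.8787, -0.9762, -0.7699]


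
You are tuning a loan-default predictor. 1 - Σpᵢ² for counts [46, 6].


Probabilities: [46/52, 6/52] ≈ [0.8846, 0.1154]
Σpᵢ² = (2116 + 36)/52² = 2152/2704
Gini = 1 - Σpᵢ² = 1 - 2152/2704 = 0.2041

0.2041


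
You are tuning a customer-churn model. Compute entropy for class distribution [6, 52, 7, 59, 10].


Probabilities: [6/134, 52/134, 7/134, 59/134, 10/134] ≈ [0.0448, 0.3881, 0.0522, 0.4403, 0.0746]
H = -((6/134)·log₂(6/134) + (52/134)·log₂(52/134) + (7/134)·log₂(7/134) + (59/134)·log₂(59/134) + (10/134)·log₂(10/134))
  = 1.7536 bits

1.7536 bits


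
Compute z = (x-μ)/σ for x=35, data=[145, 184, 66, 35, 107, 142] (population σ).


μ = 113.1667, σ = 50.3899
z = (35 - 113.1667)/50.3899 = -1.5512

-1.5512


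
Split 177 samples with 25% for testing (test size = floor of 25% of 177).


Test = ⌊177·25/100⌋ = 44
Train = 177 - 44 = 133

Train: 133, Test: 44


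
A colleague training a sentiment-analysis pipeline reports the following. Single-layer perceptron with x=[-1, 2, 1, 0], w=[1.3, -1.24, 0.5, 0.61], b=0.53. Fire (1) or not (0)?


z = (-1)·(1.3) + (2)·(-1.24) + (1)·(0.5) + (0)·(0.61) + 0.53
  = -2.75
step(z) = 0 (z<0)

0


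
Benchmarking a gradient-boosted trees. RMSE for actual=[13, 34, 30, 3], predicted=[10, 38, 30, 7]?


MSE = 41/4 = 10.25
RMSE = √(41/4) = 3.2016

3.2016


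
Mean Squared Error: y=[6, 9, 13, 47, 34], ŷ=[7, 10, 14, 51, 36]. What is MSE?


Squared errors: (6-7)²=1, (9-10)²=1, (13-14)²=1, (47-51)²=16, (34-36)²=4
Sum = 23
MSE = 23/5 = 23/5

23/5


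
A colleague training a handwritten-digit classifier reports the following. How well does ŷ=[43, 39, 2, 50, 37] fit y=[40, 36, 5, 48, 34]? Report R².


ȳ = 32.6
SS_res = Σ(y-ŷ)² = 40
SS_tot = Σ(y-ȳ)² = 1067.2
R² = 1 - SS_res/SS_tot = 1 - 0.0375 = 0.9625

0.9625


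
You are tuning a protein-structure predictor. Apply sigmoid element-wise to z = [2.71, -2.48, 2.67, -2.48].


σ(2.71) = 1/(1+e^-2.71) = 0.9376
σ(-2.48) = 1/(1+e^2.48) = 0.0773
σ(2.67) = 1/(1+e^-2.67) = 0.9352
σ(-2.48) = 1/(1+e^2.48) = 0.0773
result = [0.9376, 0.0773, 0.9352, 0.0773]

[0.9376, 0.0773, 0.9352, 0.0773]


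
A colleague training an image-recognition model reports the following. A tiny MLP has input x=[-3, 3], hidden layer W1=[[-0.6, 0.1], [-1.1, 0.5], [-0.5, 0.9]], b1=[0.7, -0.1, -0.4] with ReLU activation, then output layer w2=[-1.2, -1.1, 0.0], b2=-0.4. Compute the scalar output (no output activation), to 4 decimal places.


z1[0] = (-0.6)·(-3) + (0.1)·(3) + 0.7 = 2.8
z1[1] = (-1.1)·(-3) + (0.5)·(3) - 0.1 = 4.7
z1[2] = (-0.5)·(-3) + (0.9)·(3) - 0.4 = 3.8
h = ReLU(z1) = [2.8, 4.7, 3.8]
output = (-1.2)·(2.8) + (-1.1)·(4.7) + (0.0)·(3.8) - 0.4 = -8.93

-8.93


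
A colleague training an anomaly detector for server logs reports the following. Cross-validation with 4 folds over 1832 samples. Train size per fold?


Fold size = 1832/4 = 458
Training per fold = 1832 - 458 = 1374

1374


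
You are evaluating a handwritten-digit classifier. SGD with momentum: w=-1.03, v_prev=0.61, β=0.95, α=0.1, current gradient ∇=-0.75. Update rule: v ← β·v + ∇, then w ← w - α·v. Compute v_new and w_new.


v_new = 0.95·0.61 - 0.75 = 0.5795 - 0.75 = -0.1705
w_new = -1.03 - 0.1·-0.1705 = -1.03 + 0.01705 = -1.01295

v_new=-0.1705, w_new=-1.01295


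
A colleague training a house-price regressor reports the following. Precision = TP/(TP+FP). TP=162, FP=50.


Precision = TP/(TP+FP)
= 162/(162+50)
= 162/212 = 76.42%

76.42%


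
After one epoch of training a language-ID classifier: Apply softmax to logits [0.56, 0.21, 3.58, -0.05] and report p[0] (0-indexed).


Exponentials: e^0.56=1.7507, e^0.21=1.2337, e^3.58=35.8735, e^-0.05=0.9512
Sum = 39.8091
Softmax = [0.044, 0.031, 0.9011, 0.0239]
p[0] = 1.7507/39.8091 = 0.044

0.044


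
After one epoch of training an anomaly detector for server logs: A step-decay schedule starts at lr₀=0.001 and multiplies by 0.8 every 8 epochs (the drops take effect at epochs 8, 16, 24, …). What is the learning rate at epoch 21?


n_drops = ⌊21/8⌋ = 2
lr = 0.001·0.8^2 = 0.001·0.64 = 0.00064

0.00064


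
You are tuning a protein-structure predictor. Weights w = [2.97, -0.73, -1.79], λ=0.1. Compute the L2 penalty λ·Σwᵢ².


‖w‖₂² = (2.97)² + (-0.73)² + (-1.79)²
     = 8.8209 + 0.5329 + 3.2041
     = 12.5579
λ·‖w‖₂² = 0.1·12.5579 = 1.25579

1.25579


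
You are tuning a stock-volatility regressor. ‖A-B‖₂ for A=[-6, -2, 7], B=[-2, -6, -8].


d = √((-6+ 2)² + (-2+ 6)² + (7+ 8)²)
  = √(16 + 16 + 225)
  = √257 = 16.0312

16.0312


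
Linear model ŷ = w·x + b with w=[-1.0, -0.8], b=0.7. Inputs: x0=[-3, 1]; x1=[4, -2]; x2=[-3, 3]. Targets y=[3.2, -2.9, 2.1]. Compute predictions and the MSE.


ŷ0 = (-1.0)·(-3) + (-0.8)·(1) + 0.7 = 2.9
ŷ1 = (-1.0)·(4) + (-0.8)·(-2) + 0.7 = -1.7
ŷ2 = (-1.0)·(-3) + (-0.8)·(3) + 0.7 = 1.3
errors² = [0.09, 1.44, 0.64]
MSE = 2.1700/3 = 0.7233

0.7233


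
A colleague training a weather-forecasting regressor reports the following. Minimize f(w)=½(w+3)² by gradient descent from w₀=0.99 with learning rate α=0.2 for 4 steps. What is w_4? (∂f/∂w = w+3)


step 1: grad = 0.99+3 = 3.99; w = 0.99 - 0.2·(3.99) = 0.192
step 2: grad = 0.192+3 = 3.192; w = 0.192 - 0.2·(3.192) = -0.4464
step 3: grad = -0.4464+3 = 2.5536; w = -0.4464 - 0.2·(2.5536) = -0.95712
step 4: grad = -0.95712+3 = 2.04288; w = -0.95712 - 0.2·(2.04288) = -1.365696

-1.365696


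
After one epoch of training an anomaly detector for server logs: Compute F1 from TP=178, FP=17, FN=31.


Precision = 178/195 = 0.9128
Recall = 178/209 = 0.8517
F1 = 2·P·R/(P+R) = 2·TP/(2·TP+FP+FN) = 356/(356+17+31) = 356/404 = 0.8812

0.8812


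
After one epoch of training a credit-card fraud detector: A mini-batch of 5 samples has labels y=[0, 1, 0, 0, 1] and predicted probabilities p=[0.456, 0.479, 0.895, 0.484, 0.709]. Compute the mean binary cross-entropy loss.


L[0] = -ln(1-0.456) = -ln(0.544) = 0.6088
L[1] = -ln(0.479) = 0.7361
L[2] = -ln(1-0.895) = -ln(0.105) = 2.2538
L[3] = -ln(1-0.484) = -ln(0.516) = 0.6616
L[4] = -ln(0.709) = 0.3439
mean = (0.6088 + 0.7361 + 2.2538 + 0.6616 + 0.3439)/5 = 0.9208

0.9208


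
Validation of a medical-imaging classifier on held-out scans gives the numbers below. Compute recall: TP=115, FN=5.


Recall = TP/(TP+FN)
= 115/(115+5)
= 115/120 = 95.83%

95.83%


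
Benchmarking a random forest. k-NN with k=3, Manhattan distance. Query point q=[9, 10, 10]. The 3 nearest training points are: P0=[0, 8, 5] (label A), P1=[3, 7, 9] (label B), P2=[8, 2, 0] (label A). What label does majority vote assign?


d(q,P0) = 16  (label A)
d(q,P1) = 10  (label B)
d(q,P2) = 19  (label A)
Votes: A=2, B=1
Majority → A

A


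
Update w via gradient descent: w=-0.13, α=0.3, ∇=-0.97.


w_new = w - α·∇
= -0.13 - 0.3·-0.97
= -0.13 + 0.291
= 0.161

0.161


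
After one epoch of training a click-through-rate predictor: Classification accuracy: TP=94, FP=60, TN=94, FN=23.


Accuracy = (TP+TN)/(TP+TN+FP+FN)
= (94+94)/(271)
= 188/271 = 69.37%

69.37%


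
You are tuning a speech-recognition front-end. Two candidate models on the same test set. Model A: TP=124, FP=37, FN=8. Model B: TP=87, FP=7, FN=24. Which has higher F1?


Model A: P=124/161=0.7702, R=124/132=0.9394, F1=2PR/(P+R)=2TP/(2TP+FP+FN)=248/293=0.8464
Model B: P=87/94=0.9255, R=87/111=0.7838, F1=2PR/(P+R)=2TP/(2TP+FP+FN)=174/205=0.8488
0.8464 < 0.8488 → Model B

Model B


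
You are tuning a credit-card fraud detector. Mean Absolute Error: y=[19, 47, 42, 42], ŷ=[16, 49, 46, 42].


Absolute errors: |19-16|=3, |47-49|=2, |42-46|=4, |42-42|=0
Sum = 9
MAE = 9/4 = 9/4

9/4


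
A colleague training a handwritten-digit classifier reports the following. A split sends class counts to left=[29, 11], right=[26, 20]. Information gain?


Parent = [55, 31], H_parent = 0.9431
H_left = 0.8485 (n=40), H_right = 0.9877 (n=46)
H_children = (40/86)·0.8485 + (46/86)·0.9877 = 0.923
IG = 0.9431 - 0.923 = 0.0201

0.0201


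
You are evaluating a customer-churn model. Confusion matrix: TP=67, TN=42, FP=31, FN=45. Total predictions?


Total = TP + TN + FP + FN
= 67 + 42 + 31 + 45
= 185
(Predicted positive: 98, predicted negative: 87)

185


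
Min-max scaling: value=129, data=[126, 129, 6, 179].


min=6, max=179
(129-6)/(179-6) = 123/173 = 0.711

0.711


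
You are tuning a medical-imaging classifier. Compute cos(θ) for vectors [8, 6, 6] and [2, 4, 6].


A·B = 8·2 + 6·4 + 6·6 = 76
‖A‖ = √136 = 11.6619, ‖B‖ = √56 = 7.4833
cos = 76/(√136·√56) = 76/√7616 = 0.8709

0.8709


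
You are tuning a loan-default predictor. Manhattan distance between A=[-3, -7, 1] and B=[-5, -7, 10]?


d = |-3+ 5| + |-7+ 7| + |1-10|
  = 2 + 0 + 9
  = 11

11


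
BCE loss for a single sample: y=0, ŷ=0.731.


BCE = -[y·ln(p) + (1-y)·ln(1-p)]
= -0 - 1·ln(1-0.731)
= -ln(0.269) = 1.313

1.313


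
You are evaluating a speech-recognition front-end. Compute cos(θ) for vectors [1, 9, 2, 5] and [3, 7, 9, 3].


A·B = 1·3 + 9·7 + 2·9 + 5·3 = 99
‖A‖ = √111 = 10.5357, ‖B‖ = √148 = 12.1655
cos = 99/(√111·√148) = 99/√16428 = 0.7724

0.7724


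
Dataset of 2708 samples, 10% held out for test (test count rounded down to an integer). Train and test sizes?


Test = ⌊2708·10/100⌋ = 270
Train = 2708 - 270 = 2438

Train: 2438, Test: 270


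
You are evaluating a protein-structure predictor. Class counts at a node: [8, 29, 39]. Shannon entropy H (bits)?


Probabilities: [8/76, 29/76, 39/76] ≈ [0.1053, 0.3816, 0.5132]
H = -((8/76)·log₂(8/76) + (29/76)·log₂(29/76) + (39/76)·log₂(39/76))
  = 1.3662 bits

1.3662 bits


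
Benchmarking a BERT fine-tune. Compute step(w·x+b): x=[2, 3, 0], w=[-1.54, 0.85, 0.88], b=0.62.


z = (2)·(-1.54) + (3)·(0.85) + (0)·(0.88) + 0.62
  = 0.09
step(z) = 1 (z≥0)

1


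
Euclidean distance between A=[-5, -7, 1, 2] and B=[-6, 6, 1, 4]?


d = √((-5+ 6)² + (-7-6)² + (1-1)² + (2-4)²)
  = √(1 + 169 + 0 + 4)
  = √174 = 13.1909

13.1909


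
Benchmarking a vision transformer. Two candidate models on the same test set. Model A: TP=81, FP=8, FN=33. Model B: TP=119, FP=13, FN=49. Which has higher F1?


Model A: P=81/89=0.9101, R=81/114=0.7105, F1=2PR/(P+R)=2TP/(2TP+FP+FN)=162/203=0.798
Model B: P=119/132=0.9015, R=119/168=0.7083, F1=2PR/(P+R)=2TP/(2TP+FP+FN)=238/300=0.7933
0.798 > 0.7933 → Model A

Model A


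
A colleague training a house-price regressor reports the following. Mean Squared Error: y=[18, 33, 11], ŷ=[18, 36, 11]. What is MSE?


Squared errors: (18-18)²=0, (33-36)²=9, (11-11)²=0
Sum = 9
MSE = 9/3 = 3

3


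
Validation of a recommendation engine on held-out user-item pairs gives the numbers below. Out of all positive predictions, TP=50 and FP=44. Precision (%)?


Precision = TP/(TP+FP)
= 50/(50+44)
= 50/94 = 53.19%

53.19%


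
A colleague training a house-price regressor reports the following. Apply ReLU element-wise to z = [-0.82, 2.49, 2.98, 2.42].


ReLU(-0.82) = max(0, -0.82) = 0.0
ReLU(2.49) = max(0, 2.49) = 2.49
ReLU(2.98) = max(0, 2.98) = 2.98
ReLU(2.42) = max(0, 2.42) = 2.42
result = [0.0, 2.49, 2.98, 2.42]

[0.0, 2.49, 2.98, 2.42]


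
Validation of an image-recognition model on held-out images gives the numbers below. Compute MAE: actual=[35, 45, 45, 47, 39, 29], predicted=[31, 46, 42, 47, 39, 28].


Absolute errors: |35-31|=4, |45-46|=1, |45-42|=3, |47-47|=0, |39-39|=0, |29-28|=1
Sum = 9
MAE = 9/6 = 3/2

3/2


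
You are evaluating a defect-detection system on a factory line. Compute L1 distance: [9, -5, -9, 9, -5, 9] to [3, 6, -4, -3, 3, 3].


d = |9-3| + |-5-6| + |-9+ 4| + |9+ 3| + |-5-3| + |9-3|
  = 6 + 11 + 5 + 12 + 8 + 6
  = 48

48


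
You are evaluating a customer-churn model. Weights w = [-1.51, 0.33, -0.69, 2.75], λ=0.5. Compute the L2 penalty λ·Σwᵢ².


‖w‖₂² = (-1.51)² + (0.33)² + (-0.69)² + (2.75)²
     = 2.2801 + 0.1089 + 0.4761 + 7.5625
     = 10.4276
λ·‖w‖₂² = 0.5·10.4276 = 5.2138

5.2138


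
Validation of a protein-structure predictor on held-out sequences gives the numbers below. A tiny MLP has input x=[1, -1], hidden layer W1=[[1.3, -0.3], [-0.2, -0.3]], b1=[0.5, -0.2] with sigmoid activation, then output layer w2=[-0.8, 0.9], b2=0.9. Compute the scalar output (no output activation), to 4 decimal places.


z1[0] = (1.3)·(1) + (-0.3)·(-1) + 0.5 = 2.1
z1[1] = (-0.2)·(1) + (-0.3)·(-1) - 0.2 = -0.1
h = sigmoid(z1) = [0.8909, 0.475]
output = (-0.8)·(0.8909) + (0.9)·(0.475) + 0.9 = 0.6148

0.6148


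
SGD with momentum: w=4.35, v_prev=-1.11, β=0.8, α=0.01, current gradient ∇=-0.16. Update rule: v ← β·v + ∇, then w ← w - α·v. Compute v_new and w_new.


v_new = 0.8·-1.11 - 0.16 = -0.888 - 0.16 = -1.048
w_new = 4.35 - 0.01·-1.048 = 4.35 + 0.01048 = 4.36048

v_new=-1.048, w_new=4.36048


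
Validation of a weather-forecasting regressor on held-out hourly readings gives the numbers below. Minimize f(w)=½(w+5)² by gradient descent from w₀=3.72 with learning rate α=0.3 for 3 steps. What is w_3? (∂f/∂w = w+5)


step 1: grad = 3.72+5 = 8.72; w = 3.72 - 0.3·(8.72) = 1.104
step 2: grad = 1.104+5 = 6.104; w = 1.104 - 0.3·(6.104) = -0.7272
step 3: grad = -0.7272+5 = 4.2728; w = -0.7272 - 0.3·(4.2728) = -2.00904

-2.00904


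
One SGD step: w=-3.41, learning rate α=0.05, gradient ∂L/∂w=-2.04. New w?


w_new = w - α·∇
= -3.41 - 0.05·-2.04
= -3.41 + 0.102
= -3.308

-3.308


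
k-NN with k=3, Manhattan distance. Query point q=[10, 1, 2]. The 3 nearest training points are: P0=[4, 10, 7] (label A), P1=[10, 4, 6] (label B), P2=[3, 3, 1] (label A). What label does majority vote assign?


d(q,P0) = 20  (label A)
d(q,P1) = 7  (label B)
d(q,P2) = 10  (label A)
Votes: A=2, B=1
Majority → A

A


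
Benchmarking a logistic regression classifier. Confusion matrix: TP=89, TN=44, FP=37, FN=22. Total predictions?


Total = TP + TN + FP + FN
= 89 + 44 + 37 + 22
= 192
(Predicted positive: 126, predicted negative: 66)

192


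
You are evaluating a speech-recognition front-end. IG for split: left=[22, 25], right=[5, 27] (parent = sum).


Parent = [27, 52], H_parent = 0.9265
H_left = 0.9971 (n=47), H_right = 0.6253 (n=32)
H_children = (47/79)·0.9971 + (32/79)·0.6253 = 0.8465
IG = 0.9265 - 0.8465 = 0.08

0.08


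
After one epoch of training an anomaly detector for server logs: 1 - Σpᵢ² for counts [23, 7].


Probabilities: [23/30, 7/30] ≈ [0.7667, 0.2333]
Σpᵢ² = (529 + 49)/30² = 578/900
Gini = 1 - Σpᵢ² = 1 - 578/900 = 0.3578

0.3578


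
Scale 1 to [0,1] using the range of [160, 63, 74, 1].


min=1, max=160
(1-1)/(160-1) = 0/159 = 0.0

0.0


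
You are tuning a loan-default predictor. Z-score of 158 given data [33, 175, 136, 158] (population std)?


μ = 125.5, σ = 55.1657
z = (158 - 125.5)/55.1657 = 0.5891

0.5891


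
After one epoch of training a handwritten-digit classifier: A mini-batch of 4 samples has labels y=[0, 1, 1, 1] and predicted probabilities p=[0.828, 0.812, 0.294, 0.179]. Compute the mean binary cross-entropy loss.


L[0] = -ln(1-0.828) = -ln(0.172) = 1.7603
L[1] = -ln(0.812) = 0.2083
L[2] = -ln(0.294) = 1.2242
L[3] = -ln(0.179) = 1.7204
mean = (1.7603 + 0.2083 + 1.2242 + 1.7204)/4 = 1.2283

1.2283


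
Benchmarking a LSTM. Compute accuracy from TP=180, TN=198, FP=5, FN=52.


Accuracy = (TP+TN)/(TP+TN+FP+FN)
= (180+198)/(435)
= 378/435 = 86.9%

86.9%


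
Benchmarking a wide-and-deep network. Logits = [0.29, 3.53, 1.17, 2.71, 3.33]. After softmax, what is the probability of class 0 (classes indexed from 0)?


Exponentials: e^0.29=1.3364, e^3.53=34.124, e^1.17=3.222, e^2.71=15.0293, e^3.33=27.9383
Sum = 81.65
Softmax = [0.0164, 0.4179, 0.0395, 0.1841, 0.3422]
p[0] = 1.3364/81.65 = 0.0164

0.0164


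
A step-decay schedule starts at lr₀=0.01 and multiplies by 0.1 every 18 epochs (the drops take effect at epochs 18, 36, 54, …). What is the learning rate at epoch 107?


n_drops = ⌊107/18⌋ = 5
lr = 0.01·0.1^5 = 0.01·0.00001 = 0.0000001

0.0000001


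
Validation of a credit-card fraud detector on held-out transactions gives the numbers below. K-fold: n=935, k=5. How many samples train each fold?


Fold size = 935/5 = 187
Training per fold = 935 - 187 = 748

748


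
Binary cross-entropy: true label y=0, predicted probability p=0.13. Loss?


BCE = -[y·ln(p) + (1-y)·ln(1-p)]
= -0 - 1·ln(1-0.13)
= -ln(0.87) = 0.1393

0.1393


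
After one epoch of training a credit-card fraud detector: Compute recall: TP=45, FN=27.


Recall = TP/(TP+FN)
= 45/(45+27)
= 45/72 = 62.5%

62.5%


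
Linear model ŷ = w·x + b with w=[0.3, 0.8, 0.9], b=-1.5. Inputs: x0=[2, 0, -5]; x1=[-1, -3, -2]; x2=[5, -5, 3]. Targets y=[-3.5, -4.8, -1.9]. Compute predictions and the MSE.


ŷ0 = (0.3)·(2) + (0.8)·(0) + (0.9)·(-5) - 1.5 = -5.4
ŷ1 = (0.3)·(-1) + (0.8)·(-3) + (0.9)·(-2) - 1.5 = -6.0
ŷ2 = (0.3)·(5) + (0.8)·(-5) + (0.9)·(3) - 1.5 = -1.3
errors² = [3.61, 1.44, 0.36]
MSE = 5.4100/3 = 1.8033

1.8033


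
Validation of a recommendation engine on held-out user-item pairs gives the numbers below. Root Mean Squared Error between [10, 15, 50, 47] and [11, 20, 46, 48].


MSE = 43/4 = 10.75
RMSE = √(43/4) = 3.2787

3.2787


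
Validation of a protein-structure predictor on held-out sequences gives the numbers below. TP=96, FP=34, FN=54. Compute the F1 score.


Precision = 96/130 = 0.7385
Recall = 96/150 = 0.64
F1 = 2·P·R/(P+R) = 2·TP/(2·TP+FP+FN) = 192/(192+34+54) = 192/280 = 0.6857

0.6857


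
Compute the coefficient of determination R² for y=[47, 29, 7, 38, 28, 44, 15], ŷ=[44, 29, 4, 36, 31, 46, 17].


ȳ = 29.7143
SS_res = Σ(y-ŷ)² = 39
SS_tot = Σ(y-ȳ)² = 1307.43
R² = 1 - SS_res/SS_tot = 1 - 0.0298 = 0.9702

0.9702


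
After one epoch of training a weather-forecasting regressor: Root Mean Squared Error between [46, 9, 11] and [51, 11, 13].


MSE = 33/3 = 11
RMSE = √(33/3) = 3.3166

3.3166


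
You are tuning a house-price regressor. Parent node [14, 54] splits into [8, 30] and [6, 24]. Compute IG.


Parent = [14, 54], H_parent = 0.7335
H_left = 0.7425 (n=38), H_right = 0.7219 (n=30)
H_children = (38/68)·0.7425 + (30/68)·0.7219 = 0.7334
IG = 0.7335 - 0.7334 = 0.0001

0.0001


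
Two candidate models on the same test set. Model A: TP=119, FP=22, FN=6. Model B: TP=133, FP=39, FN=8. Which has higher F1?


Model A: P=119/141=0.844, R=119/125=0.952, F1=2PR/(P+R)=2TP/(2TP+FP+FN)=238/266=0.8947
Model B: P=133/172=0.7733, R=133/141=0.9433, F1=2PR/(P+R)=2TP/(2TP+FP+FN)=266/313=0.8498
0.8947 > 0.8498 → Model A

Model A


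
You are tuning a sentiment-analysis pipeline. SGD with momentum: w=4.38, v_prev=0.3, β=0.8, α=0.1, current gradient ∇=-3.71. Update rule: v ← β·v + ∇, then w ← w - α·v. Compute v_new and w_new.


v_new = 0.8·0.3 - 3.71 = 0.24 - 3.71 = -3.47
w_new = 4.38 - 0.1·-3.47 = 4.38 + 0.347 = 4.727

v_new=-3.47, w_new=4.727


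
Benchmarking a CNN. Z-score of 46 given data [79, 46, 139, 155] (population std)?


μ = 104.75, σ = 44.1949
z = (46 - 104.75)/44.1949 = -1.3293

-1.3293


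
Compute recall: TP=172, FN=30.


Recall = TP/(TP+FN)
= 172/(172+30)
= 172/202 = 85.15%

85.15%


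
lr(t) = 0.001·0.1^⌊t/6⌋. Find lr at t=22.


n_drops = ⌊22/6⌋ = 3
lr = 0.001·0.1^3 = 0.001·0.001 = 0.000001

0.000001


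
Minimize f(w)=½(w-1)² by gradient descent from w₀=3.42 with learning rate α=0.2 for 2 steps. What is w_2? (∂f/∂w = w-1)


step 1: grad = 3.42-1 = 2.42; w = 3.42 - 0.2·(2.42) = 2.936
step 2: grad = 2.936-1 = 1.936; w = 2.936 - 0.2·(1.936) = 2.5488

2.5488


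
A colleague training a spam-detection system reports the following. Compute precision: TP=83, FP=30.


Precision = TP/(TP+FP)
= 83/(83+30)
= 83/113 = 73.45%

73.45%


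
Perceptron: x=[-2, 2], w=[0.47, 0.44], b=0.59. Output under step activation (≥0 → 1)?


z = (-2)·(0.47) + (2)·(0.44) + 0.59
  = 0.53
step(z) = 1 (z≥0)

1


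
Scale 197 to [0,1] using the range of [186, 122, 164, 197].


min=122, max=197
(197-122)/(197-122) = 75/75 = 1.0

1.0


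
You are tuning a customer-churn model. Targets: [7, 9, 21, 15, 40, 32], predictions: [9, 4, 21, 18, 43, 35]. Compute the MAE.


Absolute errors: |7-9|=2, |9-4|=5, |21-21|=0, |15-18|=3, |40-43|=3, |32-35|=3
Sum = 16
MAE = 16/6 = 8/3

8/3


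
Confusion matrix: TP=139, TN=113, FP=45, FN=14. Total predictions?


Total = TP + TN + FP + FN
= 139 + 113 + 45 + 14
= 311
(Predicted positive: 184, predicted negative: 127)

311


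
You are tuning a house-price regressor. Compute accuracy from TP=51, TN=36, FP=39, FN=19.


Accuracy = (TP+TN)/(TP+TN+FP+FN)
= (51+36)/(145)
= 87/145 = 60.0%

60.0%


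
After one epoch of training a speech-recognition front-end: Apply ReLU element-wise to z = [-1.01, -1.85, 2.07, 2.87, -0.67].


ReLU(-1.01) = max(0, -1.01) = 0.0
ReLU(-1.85) = max(0, -1.85) = 0.0
ReLU(2.07) = max(0, 2.07) = 2.07
ReLU(2.87) = max(0, 2.87) = 2.87
ReLU(-0.67) = max(0, -0.67) = 0.0
result = [0.0, 0.0, 2.07, 2.87, 0.0]

[0.0, 0.0, 2.07, 2.87, 0.0]


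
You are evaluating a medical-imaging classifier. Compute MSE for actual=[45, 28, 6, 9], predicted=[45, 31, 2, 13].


Squared errors: (45-45)²=0, (28-31)²=9, (6-2)²=16, (9-13)²=16
Sum = 41
MSE = 41/4 = 41/4

41/4


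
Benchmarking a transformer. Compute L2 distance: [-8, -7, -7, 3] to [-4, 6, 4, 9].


d = √((-8+ 4)² + (-7-6)² + (-7-4)² + (3-9)²)
  = √(16 + 169 + 121 + 36)
  = √342 = 18.4932

18.4932


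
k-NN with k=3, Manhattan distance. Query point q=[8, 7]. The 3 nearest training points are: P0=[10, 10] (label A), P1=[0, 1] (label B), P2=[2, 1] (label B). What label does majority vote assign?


d(q,P0) = 5  (label A)
d(q,P1) = 14  (label B)
d(q,P2) = 12  (label B)
Votes: A=1, B=2
Majority → B

B


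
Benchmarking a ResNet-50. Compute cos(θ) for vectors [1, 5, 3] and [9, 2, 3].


A·B = 1·9 + 5·2 + 3·3 = 28
‖A‖ = √35 = 5.9161, ‖B‖ = √94 = 9.6954
cos = 28/(√35·√94) = 28/√3290 = 0.4882

0.4882


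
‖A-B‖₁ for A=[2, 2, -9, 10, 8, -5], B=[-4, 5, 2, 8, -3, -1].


d = |2+ 4| + |2-5| + |-9-2| + |10-8| + |8+ 3| + |-5+ 1|
  = 6 + 3 + 11 + 2 + 11 + 4
  = 37

37


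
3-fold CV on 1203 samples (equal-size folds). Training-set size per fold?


Fold size = 1203/3 = 401
Training per fold = 1203 - 401 = 802

802


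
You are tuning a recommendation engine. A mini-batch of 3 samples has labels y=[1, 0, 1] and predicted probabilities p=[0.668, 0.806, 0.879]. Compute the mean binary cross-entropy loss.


L[0] = -ln(0.668) = 0.4035
L[1] = -ln(1-0.806) = -ln(0.194) = 1.6399
L[2] = -ln(0.879) = 0.129
mean = (0.4035 + 1.6399 + 0.129)/3 = 0.7241

0.7241


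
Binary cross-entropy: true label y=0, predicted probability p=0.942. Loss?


BCE = -[y·ln(p) + (1-y)·ln(1-p)]
= -0 - 1·ln(1-0.942)
= -ln(0.058) = 2.8473

2.8473


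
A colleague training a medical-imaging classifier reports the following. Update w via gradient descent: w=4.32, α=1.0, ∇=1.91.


w_new = w - α·∇
= 4.32 - 1.0·1.91
= 4.32 - 1.91
= 2.41

2.41


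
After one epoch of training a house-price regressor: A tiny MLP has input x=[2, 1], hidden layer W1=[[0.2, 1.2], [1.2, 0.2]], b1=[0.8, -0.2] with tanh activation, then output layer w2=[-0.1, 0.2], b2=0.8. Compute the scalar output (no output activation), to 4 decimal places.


z1[0] = (0.2)·(2) + (1.2)·(1) + 0.8 = 2.4
z1[1] = (1.2)·(2) + (0.2)·(1) - 0.2 = 2.4
h = tanh(z1) = [0.9837, 0.9837]
output = (-0.1)·(0.9837) + (0.2)·(0.9837) + 0.8 = 0.8984

0.8984


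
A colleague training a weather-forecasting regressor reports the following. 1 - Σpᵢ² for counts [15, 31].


Probabilities: [15/46, 31/46] ≈ [0.3261, 0.6739]
Σpᵢ² = (225 + 961)/46² = 1186/2116
Gini = 1 - Σpᵢ² = 1 - 1186/2116 = 0.4395

0.4395


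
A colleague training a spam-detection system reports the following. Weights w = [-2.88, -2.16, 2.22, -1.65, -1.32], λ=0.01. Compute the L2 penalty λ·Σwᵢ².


‖w‖₂² = (-2.88)² + (-2.16)² + (2.22)² + (-1.65)² + (-1.32)²
     = 8.2944 + 4.6656 + 4.9284 + 2.7225 + 1.7424
     = 22.3533
λ·‖w‖₂² = 0.01·22.3533 = 0.223533

0.223533


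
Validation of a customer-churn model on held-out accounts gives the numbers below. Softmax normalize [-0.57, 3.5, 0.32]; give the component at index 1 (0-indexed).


Exponentials: e^-0.57=0.5655, e^3.5=33.1155, e^0.32=1.3771
Sum = 35.0581
Softmax = [0.0161, 0.9446, 0.0393]
p[1] = 33.1155/35.0581 = 0.9446

0.9446


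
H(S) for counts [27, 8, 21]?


Probabilities: [27/56, 8/56, 21/56] ≈ [0.4821, 0.1429, 0.375]
H = -((27/56)·log₂(27/56) + (8/56)·log₂(8/56) + (21/56)·log₂(21/56))
  = 1.4391 bits

1.4391 bits


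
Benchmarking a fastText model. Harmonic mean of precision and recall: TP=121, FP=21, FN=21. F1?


Precision = 121/142 = 0.8521
Recall = 121/142 = 0.8521
F1 = 2·P·R/(P+R) = 2·TP/(2·TP+FP+FN) = 242/(242+21+21) = 242/284 = 0.8521

0.8521


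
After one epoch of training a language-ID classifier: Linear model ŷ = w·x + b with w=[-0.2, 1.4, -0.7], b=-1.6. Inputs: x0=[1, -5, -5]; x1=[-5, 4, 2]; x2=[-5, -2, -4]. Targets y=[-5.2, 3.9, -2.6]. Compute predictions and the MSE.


ŷ0 = (-0.2)·(1) + (1.4)·(-5) + (-0.7)·(-5) - 1.6 = -5.3
ŷ1 = (-0.2)·(-5) + (1.4)·(4) + (-0.7)·(2) - 1.6 = 3.6
ŷ2 = (-0.2)·(-5) + (1.4)·(-2) + (-0.7)·(-4) - 1.6 = -0.6
errors² = [0.01, 0.09, 4.0]
MSE = 4.1000/3 = 1.3667

1.3667


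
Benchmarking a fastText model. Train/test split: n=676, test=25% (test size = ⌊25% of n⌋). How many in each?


Test = ⌊676·25/100⌋ = 169
Train = 676 - 169 = 507

Train: 507, Test: 169


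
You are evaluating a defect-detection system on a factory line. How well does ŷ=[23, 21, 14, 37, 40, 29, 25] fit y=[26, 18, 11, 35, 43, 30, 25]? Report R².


ȳ = 26.8571
SS_res = Σ(y-ŷ)² = 41
SS_tot = Σ(y-ȳ)² = 670.86
R² = 1 - SS_res/SS_tot = 1 - 0.0611 = 0.9389

0.9389


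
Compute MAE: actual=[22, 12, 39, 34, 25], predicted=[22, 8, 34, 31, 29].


Absolute errors: |22-22|=0, |12-8|=4, |39-34|=5, |34-31|=3, |25-29|=4
Sum = 16
MAE = 16/5 = 16/5

16/5


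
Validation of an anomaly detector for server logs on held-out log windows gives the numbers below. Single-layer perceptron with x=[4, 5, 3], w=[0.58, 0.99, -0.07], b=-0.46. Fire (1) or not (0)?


z = (4)·(0.58) + (5)·(0.99) + (3)·(-0.07) - 0.46
  = 6.6
step(z) = 1 (z≥0)

1


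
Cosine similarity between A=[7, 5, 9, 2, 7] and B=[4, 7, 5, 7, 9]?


A·B = 7·4 + 5·7 + 9·5 + 2·7 + 7·9 = 185
‖A‖ = √208 = 14.4222, ‖B‖ = √220 = 14.8324
cos = 185/(√208·√220) = 185/√45760 = 0.8648

0.8648
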